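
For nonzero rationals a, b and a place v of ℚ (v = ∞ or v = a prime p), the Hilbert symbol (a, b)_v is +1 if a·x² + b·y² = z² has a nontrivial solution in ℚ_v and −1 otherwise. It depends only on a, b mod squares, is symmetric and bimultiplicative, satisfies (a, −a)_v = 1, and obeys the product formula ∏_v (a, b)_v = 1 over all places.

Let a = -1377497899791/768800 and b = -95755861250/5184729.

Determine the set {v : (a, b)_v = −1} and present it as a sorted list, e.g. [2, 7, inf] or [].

Mod squares: a ≡ -1452958, b ≡ -3126722. Check v ∈ {∞, 2, 3, 5, 7, 11, 13, 17, 23, 29, 31, 37, 41, 47}.
v=13: a=13^1·(≡5), b=13^0·(≡4) mod 13; (5|13)=-1, (4|13)=+1; (−1)^{1·0·6}·(-1)^0·(+1)^1 = +1.
v=17: a=17^2·(≡2), b=17^0·(≡7) mod 17; (2|17)=+1, (7|17)=-1; (−1)^{2·0·8}·(+1)^0·(-1)^2 = +1.
v=41: a=41^1·(≡3), b=41^0·(≡5) mod 41; (3|41)=-1, (5|41)=+1; (−1)^{1·0·20}·(-1)^0·(+1)^1 = +1.
v=29: a=29^1·(≡11), b=29^1·(≡16) mod 29; (11|29)=-1, (16|29)=+1; (−1)^{1·1·14}·(-1)^1·(+1)^1 = -1.
v=2: v_2(a)=-5, v_2(b)=1; units ≡ 1, 7 (mod 8); ε·ε+αω+βω = 0·1+-5·0+1·0 ≡ 0  ⇒  (a,b)_2 = +1.
v=31: a=31^-2·(≡17), b=31^1·(≡15) mod 31; (17|31)=-1, (15|31)=-1; (−1)^{-2·1·15}·(-1)^1·(-1)^-2 = -1.
v=7: a=7^0·(≡2), b=7^2·(≡5) mod 7; (2|7)=+1, (5|7)=-1; (−1)^{0·2·3}·(+1)^2·(-1)^0 = +1.
v=3: a=3^8·(≡2), b=3^-4·(≡1) mod 3; (2|3)=-1, (1|3)=+1; (−1)^{8·-4·1}·(-1)^-4·(+1)^8 = +1.
v=∞: -1452958 < 0 and -3126722 < 0  ⇒  (a,b)_∞ = -1.
v=37: a=37^0·(≡15), b=37^1·(≡19) mod 37; (15|37)=-1, (19|37)=-1; (−1)^{0·1·18}·(-1)^1·(-1)^0 = -1.
v=47: a=47^1·(≡9), b=47^1·(≡30) mod 47; (9|47)=+1, (30|47)=-1; (−1)^{1·1·23}·(+1)^1·(-1)^1 = +1.
v=11: a=11^0·(≡2), b=11^-2·(≡7) mod 11; (2|11)=-1, (7|11)=-1; (−1)^{0·-2·5}·(-1)^-2·(-1)^0 = +1.
v=23: a=23^0·(≡7), b=23^-2·(≡6) mod 23; (7|23)=-1, (6|23)=+1; (−1)^{0·-2·11}·(-1)^-2·(+1)^0 = +1.
v=5: a=5^-2·(≡2), b=5^4·(≡3) mod 5; (2|5)=-1, (3|5)=-1; (−1)^{-2·4·2}·(-1)^4·(-1)^-2 = +1.
|Ram(-1452958, -3126722)| = 4, even; anisotropic at {29, 31, 37, ∞}.

[29, 31, 37, inf]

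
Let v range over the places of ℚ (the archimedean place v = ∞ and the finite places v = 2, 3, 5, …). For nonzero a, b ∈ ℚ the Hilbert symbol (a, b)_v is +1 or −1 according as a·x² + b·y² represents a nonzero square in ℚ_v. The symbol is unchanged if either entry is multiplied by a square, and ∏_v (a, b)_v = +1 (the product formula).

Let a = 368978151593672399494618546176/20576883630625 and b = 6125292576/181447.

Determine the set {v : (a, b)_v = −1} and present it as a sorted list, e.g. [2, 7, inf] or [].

(a, b) ≡ (474266, 114478) mod (ℚ^×)²; places V = {2, 3, 5, 7, 13, 17, 23, 29, 37, ∞}.
(a,b)_29: α=1, u≡17; β=0, v≡3 (mod 29); (17|29)=-1, (3|29)=-1; sign (−1)^0·-1^0·-1^1 = -1.
(a,b)_2: α=19, β=5; u≡5, v≡7 (mod 8); ε(u)ε(v)=0·1, αω(v)=19·0, βω(u)=5·1; sum ≡ 1  ⇒  -1.
(a,b)_17: α=7, u≡1; β=3, v≡1 (mod 17); (1|17)=+1, (1|17)=+1; sign (−1)^0·+1^3·+1^7 = +1.
(a,b)_13: α=3, u≡1; β=1, v≡6 (mod 13); (1|13)=+1, (6|13)=-1; sign (−1)^0·+1^1·-1^3 = -1.
(a,b)_∞: sgn(474266)=+, sgn(114478)=+, so +1.
(a,b)_7: α=-6, u≡2; β=-3, v≡1 (mod 7); (2|7)=+1, (1|7)=+1; sign (−1)^0·+1^-3·+1^-6 = +1.
(a,b)_5: α=-4, u≡4; β=0, v≡3 (mod 5); (4|5)=+1, (3|5)=-1; sign (−1)^0·+1^0·-1^-4 = +1.
(a,b)_23: α=-4, u≡12; β=-2, v≡17 (mod 23); (12|23)=+1, (17|23)=-1; sign (−1)^0·+1^-2·-1^-4 = +1.
(a,b)_3: α=12, u≡2; β=4, v≡1 (mod 3); (2|3)=-1, (1|3)=+1; sign (−1)^0·-1^4·+1^12 = +1.
(a,b)_37: α=3, u≡36; β=1, v≡23 (mod 37); (36|37)=+1, (23|37)=-1; sign (−1)^0·+1^1·-1^3 = -1.
(474266, 114478 / ℚ) ramifies at {2, 13, 29, 37}: a division algebra.

[2, 13, 29, 37]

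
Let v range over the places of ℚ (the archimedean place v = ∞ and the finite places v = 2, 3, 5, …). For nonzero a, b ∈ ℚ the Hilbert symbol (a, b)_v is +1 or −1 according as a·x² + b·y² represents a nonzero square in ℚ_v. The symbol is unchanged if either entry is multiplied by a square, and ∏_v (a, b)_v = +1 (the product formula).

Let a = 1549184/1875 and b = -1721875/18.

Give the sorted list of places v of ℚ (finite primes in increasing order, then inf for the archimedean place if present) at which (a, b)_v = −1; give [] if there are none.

[5, 13, 19, 29]

Mod squares: a ≡ 1482, b ≡ -5510. Check v ∈ {∞, 2, 3, 5, 7, 13, 19, 29}.
v=7: a=7^2·(≡3), b=7^0·(≡5) mod 7; (3|7)=-1, (5|7)=-1; (−1)^{2·0·3}·(-1)^0·(-1)^2 = +1.
v=2: v_2(a)=7, v_2(b)=-1; units ≡ 5, 5 (mod 8); ε·ε+αω+βω = 0·0+7·1+-1·1 ≡ 0  ⇒  (a,b)_2 = +1.
v=19: a=19^1·(≡2), b=19^1·(≡14) mod 19; (2|19)=-1, (14|19)=-1; (−1)^{1·1·9}·(-1)^1·(-1)^1 = -1.
v=5: a=5^-4·(≡3), b=5^5·(≡3) mod 5; (3|5)=-1, (3|5)=-1; (−1)^{-4·5·2}·(-1)^5·(-1)^-4 = -1.
v=13: a=13^1·(≡12), b=13^0·(≡8) mod 13; (12|13)=+1, (8|13)=-1; (−1)^{1·0·6}·(+1)^0·(-1)^1 = -1.
v=∞: 1482 > 0 and -5510 < 0  ⇒  (a,b)_∞ = +1.
v=3: a=3^-1·(≡2), b=3^-2·(≡1) mod 3; (2|3)=-1, (1|3)=+1; (−1)^{-1·-2·1}·(-1)^-2·(+1)^-1 = +1.
v=29: a=29^0·(≡17), b=29^1·(≡9) mod 29; (17|29)=-1, (9|29)=+1; (−1)^{0·1·14}·(-1)^1·(+1)^0 = -1.
|Ram(1482, -5510)| = 4, even; anisotropic at {5, 13, 19, 29}.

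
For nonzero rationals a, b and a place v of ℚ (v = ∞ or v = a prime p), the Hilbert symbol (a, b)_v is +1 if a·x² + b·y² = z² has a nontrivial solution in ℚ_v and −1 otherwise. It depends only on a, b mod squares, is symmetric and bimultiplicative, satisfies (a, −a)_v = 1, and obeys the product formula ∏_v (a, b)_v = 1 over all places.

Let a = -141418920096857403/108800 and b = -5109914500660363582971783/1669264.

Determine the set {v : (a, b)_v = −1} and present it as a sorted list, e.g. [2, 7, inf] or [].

[3, 13, 17, inf]

Mod squares: a ≡ -51051, b ≡ -7. Check v ∈ {∞, 2, 3, 5, 7, 11, 13, 17, 19, 29}.
v=7: a=7^7·(≡2), b=7^5·(≡3) mod 7; (2|7)=+1, (3|7)=-1; (−1)^{7·5·3}·(+1)^5·(-1)^7 = +1.
v=11: a=11^1·(≡1), b=11^8·(≡1) mod 11; (1|11)=+1, (1|11)=+1; (−1)^{1·8·5}·(+1)^8·(+1)^1 = +1.
v=3: a=3^9·(≡2), b=3^10·(≡2) mod 3; (2|3)=-1, (2|3)=-1; (−1)^{9·10·1}·(-1)^10·(-1)^9 = -1.
v=19: a=19^2·(≡2), b=19^-2·(≡14) mod 19; (2|19)=-1, (14|19)=-1; (−1)^{2·-2·9}·(-1)^-2·(-1)^2 = +1.
v=17: a=17^-1·(≡10), b=17^-2·(≡11) mod 17; (10|17)=-1, (11|17)=-1; (−1)^{-1·-2·8}·(-1)^-2·(-1)^-1 = -1.
v=29: a=29^0·(≡15), b=29^2·(≡20) mod 29; (15|29)=-1, (20|29)=+1; (−1)^{0·2·14}·(-1)^2·(+1)^0 = +1.
v=13: a=13^3·(≡1), b=13^4·(≡8) mod 13; (1|13)=+1, (8|13)=-1; (−1)^{3·4·6}·(+1)^4·(-1)^3 = -1.
v=5: a=5^-2·(≡1), b=5^0·(≡3) mod 5; (1|5)=+1, (3|5)=-1; (−1)^{-2·0·2}·(+1)^0·(-1)^-2 = +1.
v=∞: -51051 < 0 and -7 < 0  ⇒  (a,b)_∞ = -1.
v=2: v_2(a)=-8, v_2(b)=-4; units ≡ 5, 1 (mod 8); ε·ε+αω+βω = 0·0+-8·0+-4·1 ≡ 0  ⇒  (a,b)_2 = +1.
Ram(-51051, -7) = {3, 13, 17, ∞}; no ℚ_3-point on the conic.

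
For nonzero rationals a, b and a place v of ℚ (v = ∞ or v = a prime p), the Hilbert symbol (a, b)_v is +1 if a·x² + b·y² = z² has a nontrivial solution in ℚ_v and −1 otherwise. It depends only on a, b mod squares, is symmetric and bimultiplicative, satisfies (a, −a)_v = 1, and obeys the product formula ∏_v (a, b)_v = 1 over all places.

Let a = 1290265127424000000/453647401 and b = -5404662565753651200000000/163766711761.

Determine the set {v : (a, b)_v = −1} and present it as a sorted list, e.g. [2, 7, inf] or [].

(a, b) ≡ (26, -17017) mod (ℚ^×)²; places V = {2, 3, 5, 7, 11, 13, 17, 19, 59, ∞}.
(a,b)_19: α=-4, u≡17; β=-6, v≡6 (mod 19); (17|19)=+1, (6|19)=+1; sign (−1)^0·+1^-6·+1^-4 = +1.
(a,b)_5: α=6, u≡1; β=8, v≡3 (mod 5); (1|5)=+1, (3|5)=-1; sign (−1)^0·+1^8·-1^6 = +1.
(a,b)_∞: sgn(26)=+, sgn(-17017)=−, so +1.
(a,b)_2: α=15, β=22; u≡5, v≡7 (mod 8); ε(u)ε(v)=0·1, αω(v)=15·0, βω(u)=22·1; sum ≡ 0  ⇒  +1.
(a,b)_13: α=3, u≡5; β=3, v≡4 (mod 13); (5|13)=-1, (4|13)=+1; sign (−1)^0·-1^3·+1^3 = -1.
(a,b)_11: α=0, u≡1; β=1, v≡1 (mod 11); (1|11)=+1, (1|11)=+1; sign (−1)^0·+1^1·+1^0 = +1.
(a,b)_3: α=4, u≡2; β=4, v≡2 (mod 3); (2|3)=-1, (2|3)=-1; sign (−1)^0·-1^4·-1^4 = +1.
(a,b)_7: α=2, u≡5; β=3, v≡6 (mod 7); (5|7)=-1, (6|7)=-1; sign (−1)^0·-1^3·-1^2 = -1.
(a,b)_17: α=2, u≡8; β=3, v≡13 (mod 17); (8|17)=+1, (13|17)=+1; sign (−1)^0·+1^3·+1^2 = +1.
(a,b)_59: α=-2, u≡4; β=-2, v≡30 (mod 59); (4|59)=+1, (30|59)=-1; sign (−1)^0·+1^-2·-1^-2 = +1.
(26, -17017 / ℚ) ramifies at {7, 13}: a division algebra.

[7, 13]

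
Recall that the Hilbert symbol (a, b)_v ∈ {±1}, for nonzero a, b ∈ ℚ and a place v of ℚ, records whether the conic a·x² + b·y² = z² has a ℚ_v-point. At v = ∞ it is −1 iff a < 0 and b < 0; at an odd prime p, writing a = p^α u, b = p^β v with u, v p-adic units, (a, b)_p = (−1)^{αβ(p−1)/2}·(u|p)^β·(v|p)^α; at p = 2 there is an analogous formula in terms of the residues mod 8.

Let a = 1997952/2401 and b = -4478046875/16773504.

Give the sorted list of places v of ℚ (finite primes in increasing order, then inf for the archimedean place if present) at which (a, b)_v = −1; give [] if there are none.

Mod squares: a ≡ 258, b ≡ -930. Check v ∈ {∞, 2, 3, 5, 7, 11, 19, 31, 43}.
v=5: a=5^0·(≡2), b=5^7·(≡4) mod 5; (2|5)=-1, (4|5)=+1; (−1)^{0·7·2}·(-1)^7·(+1)^0 = -1.
v=11: a=11^2·(≡4), b=11^-2·(≡3) mod 11; (4|11)=+1, (3|11)=+1; (−1)^{2·-2·5}·(+1)^-2·(+1)^2 = +1.
v=2: v_2(a)=7, v_2(b)=-7; units ≡ 1, 7 (mod 8); ε·ε+αω+βω = 0·1+7·0+-7·0 ≡ 0  ⇒  (a,b)_2 = +1.
v=19: a=19^0·(≡1), b=19^-2·(≡5) mod 19; (1|19)=+1, (5|19)=+1; (−1)^{0·-2·9}·(+1)^-2·(+1)^0 = +1.
v=∞: 258 > 0 and -930 < 0  ⇒  (a,b)_∞ = +1.
v=3: a=3^1·(≡2), b=3^-1·(≡2) mod 3; (2|3)=-1, (2|3)=-1; (−1)^{1·-1·1}·(-1)^-1·(-1)^1 = -1.
v=7: a=7^-4·(≡5), b=7^0·(≡1) mod 7; (5|7)=-1, (1|7)=+1; (−1)^{-4·0·3}·(-1)^0·(+1)^-4 = +1.
v=43: a=43^1·(≡15), b=43^2·(≡15) mod 43; (15|43)=+1, (15|43)=+1; (−1)^{1·2·21}·(+1)^2·(+1)^1 = +1.
v=31: a=31^0·(≡9), b=31^1·(≡1) mod 31; (9|31)=+1, (1|31)=+1; (−1)^{0·1·15}·(+1)^1·(+1)^0 = +1.
(258, -930 / ℚ) ramifies at {3, 5}: a division algebra.

[3, 5]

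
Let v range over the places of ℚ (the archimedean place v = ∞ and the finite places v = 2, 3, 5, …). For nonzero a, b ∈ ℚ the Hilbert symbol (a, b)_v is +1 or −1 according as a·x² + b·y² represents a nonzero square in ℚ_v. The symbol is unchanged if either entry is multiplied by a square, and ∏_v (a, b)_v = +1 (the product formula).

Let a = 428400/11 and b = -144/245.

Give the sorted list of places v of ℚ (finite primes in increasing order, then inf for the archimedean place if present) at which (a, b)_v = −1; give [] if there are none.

Mod squares: a ≡ 1309, b ≡ -5. Check v ∈ {∞, 2, 3, 5, 7, 11, 17}.
v=2: v_2(a)=4, v_2(b)=4; units ≡ 5, 3 (mod 8); ε·ε+αω+βω = 0·1+4·1+4·1 ≡ 0  ⇒  (a,b)_2 = +1.
v=5: a=5^2·(≡1), b=5^-1·(≡4) mod 5; (1|5)=+1, (4|5)=+1; (−1)^{2·-1·2}·(+1)^-1·(+1)^2 = +1.
v=11: a=11^-1·(≡5), b=11^0·(≡7) mod 11; (5|11)=+1, (7|11)=-1; (−1)^{-1·0·5}·(+1)^0·(-1)^-1 = -1.
v=7: a=7^1·(≡5), b=7^-2·(≡2) mod 7; (5|7)=-1, (2|7)=+1; (−1)^{1·-2·3}·(-1)^-2·(+1)^1 = +1.
v=3: a=3^2·(≡1), b=3^2·(≡1) mod 3; (1|3)=+1, (1|3)=+1; (−1)^{2·2·1}·(+1)^2·(+1)^2 = +1.
v=17: a=17^1·(≡16), b=17^0·(≡11) mod 17; (16|17)=+1, (11|17)=-1; (−1)^{1·0·8}·(+1)^0·(-1)^1 = -1.
v=∞: 1309 > 0 and -5 < 0  ⇒  (a,b)_∞ = +1.
|Ram(1309, -5)| = 2, even; anisotropic at {11, 17}.

[11, 17]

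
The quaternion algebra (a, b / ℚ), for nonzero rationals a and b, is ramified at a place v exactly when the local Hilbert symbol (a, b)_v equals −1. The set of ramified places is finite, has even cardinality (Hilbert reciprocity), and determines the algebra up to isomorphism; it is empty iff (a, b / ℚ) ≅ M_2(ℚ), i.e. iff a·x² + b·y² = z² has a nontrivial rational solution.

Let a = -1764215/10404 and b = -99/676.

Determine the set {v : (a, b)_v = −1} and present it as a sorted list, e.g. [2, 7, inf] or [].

Mod squares: a ≡ -3335, b ≡ -11. Check v ∈ {∞, 2, 3, 5, 11, 13, 17, 23, 29}.
v=∞: -3335 < 0 and -11 < 0  ⇒  (a,b)_∞ = -1.
v=29: a=29^1·(≡28), b=29^0·(≡18) mod 29; (28|29)=+1, (18|29)=-1; (−1)^{1·0·14}·(+1)^0·(-1)^1 = -1.
v=13: a=13^0·(≡7), b=13^-2·(≡11) mod 13; (7|13)=-1, (11|13)=-1; (−1)^{0·-2·6}·(-1)^-2·(-1)^0 = +1.
v=3: a=3^-2·(≡1), b=3^2·(≡1) mod 3; (1|3)=+1, (1|3)=+1; (−1)^{-2·2·1}·(+1)^2·(+1)^-2 = +1.
v=5: a=5^1·(≡3), b=5^0·(≡1) mod 5; (3|5)=-1, (1|5)=+1; (−1)^{1·0·2}·(-1)^0·(+1)^1 = +1.
v=17: a=17^-2·(≡14), b=17^0·(≡12) mod 17; (14|17)=-1, (12|17)=-1; (−1)^{-2·0·8}·(-1)^0·(-1)^-2 = +1.
v=2: v_2(a)=-2, v_2(b)=-2; units ≡ 1, 5 (mod 8); ε·ε+αω+βω = 0·0+-2·1+-2·0 ≡ 0  ⇒  (a,b)_2 = +1.
v=11: a=11^0·(≡1), b=11^1·(≡7) mod 11; (1|11)=+1, (7|11)=-1; (−1)^{0·1·5}·(+1)^1·(-1)^0 = +1.
v=23: a=23^3·(≡2), b=23^0·(≡12) mod 23; (2|23)=+1, (12|23)=+1; (−1)^{3·0·11}·(+1)^0·(+1)^3 = +1.
(-3335, -11 / ℚ) ramifies at {29, ∞}: a division algebra.

[29, inf]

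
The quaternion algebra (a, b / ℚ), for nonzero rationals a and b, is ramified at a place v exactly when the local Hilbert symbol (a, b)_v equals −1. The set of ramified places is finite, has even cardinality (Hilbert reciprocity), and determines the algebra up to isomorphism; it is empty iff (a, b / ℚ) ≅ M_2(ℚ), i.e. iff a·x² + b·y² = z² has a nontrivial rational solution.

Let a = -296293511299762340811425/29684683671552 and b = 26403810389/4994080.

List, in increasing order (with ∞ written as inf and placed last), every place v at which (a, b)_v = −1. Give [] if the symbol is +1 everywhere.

[2, 13]

(a, b) ≡ (-34, 81770) mod (ℚ^×)²; places V = {2, 3, 5, 7, 11, 13, 17, 19, 31, 37, ∞}.
(a,b)_31: α=4, u≡10; β=2, v≡27 (mod 31); (10|31)=+1, (27|31)=-1; sign (−1)^0·+1^2·-1^4 = +1.
(a,b)_11: α=4, u≡7; β=2, v≡2 (mod 11); (7|11)=-1, (2|11)=-1; sign (−1)^0·-1^2·-1^4 = +1.
(a,b)_5: α=2, u≡4; β=-1, v≡4 (mod 5); (4|5)=+1, (4|5)=+1; sign (−1)^0·+1^-1·+1^2 = +1.
(a,b)_37: α=2, u≡1; β=1, v≡10 (mod 37); (1|37)=+1, (10|37)=+1; sign (−1)^0·+1^1·+1^2 = +1.
(a,b)_7: α=-6, u≡2; β=-4, v≡5 (mod 7); (2|7)=+1, (5|7)=-1; sign (−1)^0·+1^-4·-1^-6 = +1.
(a,b)_17: α=3, u≡9; β=1, v≡9 (mod 17); (9|17)=+1, (9|17)=+1; sign (−1)^0·+1^1·+1^3 = +1.
(a,b)_2: α=-11, β=-5; u≡7, v≡5 (mod 8); ε(u)ε(v)=1·0, αω(v)=-11·1, βω(u)=-5·0; sum ≡ 1  ⇒  -1.
(a,b)_13: α=-2, u≡8; β=-1, v≡6 (mod 13); (8|13)=-1, (6|13)=-1; sign (−1)^0·-1^-1·-1^-2 = -1.
(a,b)_19: α=4, u≡9; β=2, v≡13 (mod 19); (9|19)=+1, (13|19)=-1; sign (−1)^0·+1^2·-1^4 = +1.
(a,b)_∞: sgn(-34)=−, sgn(81770)=+, so +1.
(a,b)_3: α=-6, u≡2; β=0, v≡2 (mod 3); (2|3)=-1, (2|3)=-1; sign (−1)^0·-1^0·-1^-6 = +1.
(-34, 81770 / ℚ) ramifies at {2, 13}: a division algebra.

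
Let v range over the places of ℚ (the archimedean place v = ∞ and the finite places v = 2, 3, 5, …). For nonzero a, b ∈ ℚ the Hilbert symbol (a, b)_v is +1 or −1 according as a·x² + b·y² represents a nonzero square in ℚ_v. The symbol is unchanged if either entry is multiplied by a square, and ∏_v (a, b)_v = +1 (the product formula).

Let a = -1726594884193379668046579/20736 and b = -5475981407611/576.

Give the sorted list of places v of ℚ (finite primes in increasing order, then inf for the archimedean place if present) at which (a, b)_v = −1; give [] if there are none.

[11, 13, 37, inf]

Mod squares: a ≡ -851, b ≡ -62491. Check v ∈ {∞, 2, 3, 7, 11, 13, 19, 23, 37}.
v=11: a=11^6·(≡8), b=11^3·(≡2) mod 11; (8|11)=-1, (2|11)=-1; (−1)^{6·3·5}·(-1)^3·(-1)^6 = -1.
v=2: v_2(a)=-8, v_2(b)=-6; units ≡ 5, 5 (mod 8); ε·ε+αω+βω = 0·0+-8·1+-6·1 ≡ 0  ⇒  (a,b)_2 = +1.
v=37: a=37^3·(≡24), b=37^2·(≡14) mod 37; (24|37)=-1, (14|37)=-1; (−1)^{3·2·18}·(-1)^2·(-1)^3 = -1.
v=13: a=13^2·(≡11), b=13^1·(≡4) mod 13; (11|13)=-1, (4|13)=+1; (−1)^{2·1·6}·(-1)^1·(+1)^2 = -1.
v=∞: -851 < 0 and -62491 < 0  ⇒  (a,b)_∞ = -1.
v=3: a=3^-4·(≡1), b=3^-2·(≡2) mod 3; (1|3)=+1, (2|3)=-1; (−1)^{-4·-2·1}·(+1)^-2·(-1)^-4 = +1.
v=7: a=7^2·(≡6), b=7^0·(≡3) mod 7; (6|7)=-1, (3|7)=-1; (−1)^{2·0·3}·(-1)^0·(-1)^2 = +1.
v=19: a=19^2·(≡9), b=19^1·(≡7) mod 19; (9|19)=+1, (7|19)=+1; (−1)^{2·1·9}·(+1)^1·(+1)^2 = +1.
v=23: a=23^5·(≡18), b=23^3·(≡14) mod 23; (18|23)=+1, (14|23)=-1; (−1)^{5·3·11}·(+1)^3·(-1)^5 = +1.
|Ram(-851, -62491)| = 4, even; anisotropic at {11, 13, 37, ∞}.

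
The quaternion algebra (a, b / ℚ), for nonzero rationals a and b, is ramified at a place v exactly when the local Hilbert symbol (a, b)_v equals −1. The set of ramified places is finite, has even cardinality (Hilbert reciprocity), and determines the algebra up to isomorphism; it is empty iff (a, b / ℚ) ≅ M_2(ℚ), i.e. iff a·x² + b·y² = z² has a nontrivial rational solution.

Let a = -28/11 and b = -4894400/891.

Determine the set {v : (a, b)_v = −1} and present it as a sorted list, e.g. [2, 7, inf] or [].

(a, b) ≡ (-77, -33649) mod (ℚ^×)²; places V = {2, 3, 5, 7, 11, 19, 23, ∞}.
(a,b)_∞: sgn(-77)=−, sgn(-33649)=−, so -1.
(a,b)_2: α=2, β=6; u≡3, v≡7 (mod 8); ε(u)ε(v)=1·1, αω(v)=2·0, βω(u)=6·1; sum ≡ 1  ⇒  -1.
(a,b)_11: α=-1, u≡5; β=-1, v≡7 (mod 11); (5|11)=+1, (7|11)=-1; sign (−1)^1·+1^-1·-1^-1 = +1.
(a,b)_5: α=0, u≡2; β=2, v≡4 (mod 5); (2|5)=-1, (4|5)=+1; sign (−1)^0·-1^2·+1^0 = +1.
(a,b)_23: α=0, u≡10; β=1, v≡16 (mod 23); (10|23)=-1, (16|23)=+1; sign (−1)^0·-1^1·+1^0 = -1.
(a,b)_3: α=0, u≡1; β=-4, v≡2 (mod 3); (1|3)=+1, (2|3)=-1; sign (−1)^0·+1^-4·-1^0 = +1.
(a,b)_7: α=1, u≡6; β=1, v≡1 (mod 7); (6|7)=-1, (1|7)=+1; sign (−1)^1·-1^1·+1^1 = +1.
(a,b)_19: α=0, u≡13; β=1, v≡18 (mod 19); (13|19)=-1, (18|19)=-1; sign (−1)^0·-1^1·-1^0 = -1.
Ram(-77, -33649) = {2, 19, 23, ∞}; no ℚ_2-point on the conic.

[2, 19, 23, inf]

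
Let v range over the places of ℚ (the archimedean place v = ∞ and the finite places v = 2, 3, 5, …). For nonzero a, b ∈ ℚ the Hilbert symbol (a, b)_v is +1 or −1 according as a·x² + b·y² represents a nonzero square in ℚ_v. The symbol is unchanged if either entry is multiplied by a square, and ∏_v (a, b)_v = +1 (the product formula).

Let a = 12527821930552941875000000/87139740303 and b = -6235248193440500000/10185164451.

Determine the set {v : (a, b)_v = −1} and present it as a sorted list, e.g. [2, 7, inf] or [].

Mod squares: a ≡ 2261, b ≡ -22. Check v ∈ {∞, 2, 3, 5, 7, 11, 13, 17, 19, 23, 29}.
v=7: a=7^-5·(≡4), b=7^-4·(≡5) mod 7; (4|7)=+1, (5|7)=-1; (−1)^{-5·-4·3}·(+1)^-4·(-1)^-5 = -1.
v=13: a=13^0·(≡1), b=13^2·(≡1) mod 13; (1|13)=+1, (1|13)=+1; (−1)^{0·2·6}·(+1)^2·(+1)^0 = +1.
v=23: a=23^-2·(≡7), b=23^-2·(≡18) mod 23; (7|23)=-1, (18|23)=+1; (−1)^{-2·-2·11}·(-1)^-2·(+1)^-2 = +1.
v=2: v_2(a)=6, v_2(b)=5; units ≡ 5, 5 (mod 8); ε·ε+αω+βω = 0·0+6·1+5·1 ≡ 1  ⇒  (a,b)_2 = -1.
v=∞: 2261 > 0 and -22 < 0  ⇒  (a,b)_∞ = +1.
v=29: a=29^6·(≡6), b=29^4·(≡23) mod 29; (6|29)=+1, (23|29)=+1; (−1)^{6·4·14}·(+1)^4·(+1)^6 = +1.
v=17: a=17^3·(≡11), b=17^2·(≡12) mod 17; (11|17)=-1, (12|17)=-1; (−1)^{3·2·8}·(-1)^2·(-1)^3 = -1.
v=3: a=3^-4·(≡2), b=3^-6·(≡2) mod 3; (2|3)=-1, (2|3)=-1; (−1)^{-4·-6·1}·(-1)^-6·(-1)^-4 = +1.
v=11: a=11^-2·(≡7), b=11^-1·(≡4) mod 11; (7|11)=-1, (4|11)=+1; (−1)^{-2·-1·5}·(-1)^-1·(+1)^-2 = -1.
v=19: a=19^3·(≡9), b=19^2·(≡1) mod 19; (9|19)=+1, (1|19)=+1; (−1)^{3·2·9}·(+1)^2·(+1)^3 = +1.
v=5: a=5^10·(≡1), b=5^6·(≡3) mod 5; (1|5)=+1, (3|5)=-1; (−1)^{10·6·2}·(+1)^6·(-1)^10 = +1.
(2261, -22 / ℚ) ramifies at {2, 7, 11, 17}: a division algebra.

[2, 7, 11, 17]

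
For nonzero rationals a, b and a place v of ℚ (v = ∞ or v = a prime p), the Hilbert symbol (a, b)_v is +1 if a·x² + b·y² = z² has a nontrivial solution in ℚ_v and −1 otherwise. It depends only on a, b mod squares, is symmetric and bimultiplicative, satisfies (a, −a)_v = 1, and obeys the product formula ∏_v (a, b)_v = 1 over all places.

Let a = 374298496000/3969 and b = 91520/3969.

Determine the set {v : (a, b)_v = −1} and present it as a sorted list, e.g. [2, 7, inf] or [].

Mod squares: a ≡ 715, b ≡ 1430. Check v ∈ {∞, 2, 3, 5, 7, 11, 13}.
v=7: a=7^-2·(≡4), b=7^-2·(≡4) mod 7; (4|7)=+1, (4|7)=+1; (−1)^{-2·-2·3}·(+1)^-2·(+1)^-2 = +1.
v=13: a=13^3·(≡9), b=13^1·(≡5) mod 13; (9|13)=+1, (5|13)=-1; (−1)^{3·1·6}·(+1)^1·(-1)^3 = -1.
v=2: v_2(a)=10, v_2(b)=7; units ≡ 3, 3 (mod 8); ε·ε+αω+βω = 1·1+10·1+7·1 ≡ 0  ⇒  (a,b)_2 = +1.
v=∞: 715 > 0 and 1430 > 0  ⇒  (a,b)_∞ = +1.
v=3: a=3^-4·(≡1), b=3^-4·(≡2) mod 3; (1|3)=+1, (2|3)=-1; (−1)^{-4·-4·1}·(+1)^-4·(-1)^-4 = +1.
v=11: a=11^3·(≡6), b=11^1·(≡9) mod 11; (6|11)=-1, (9|11)=+1; (−1)^{3·1·5}·(-1)^1·(+1)^3 = +1.
v=5: a=5^3·(≡2), b=5^1·(≡1) mod 5; (2|5)=-1, (1|5)=+1; (−1)^{3·1·2}·(-1)^1·(+1)^3 = -1.
Ram(715, 1430) = {5, 13}; no ℚ_5-point on the conic.

[5, 13]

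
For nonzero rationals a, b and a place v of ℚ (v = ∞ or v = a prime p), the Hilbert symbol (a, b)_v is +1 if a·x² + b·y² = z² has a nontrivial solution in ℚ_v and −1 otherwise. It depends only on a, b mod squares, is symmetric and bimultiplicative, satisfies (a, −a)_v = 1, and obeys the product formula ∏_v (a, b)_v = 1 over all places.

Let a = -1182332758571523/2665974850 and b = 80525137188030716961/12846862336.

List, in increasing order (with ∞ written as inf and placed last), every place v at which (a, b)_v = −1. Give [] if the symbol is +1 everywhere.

(a, b) ≡ (-561782, 41) mod (ℚ^×)²; places V = {2, 3, 5, 7, 11, 13, 17, 19, 23, 31, 41, ∞}.
(a,b)_5: α=-2, u≡3; β=0, v≡1 (mod 5); (3|5)=-1, (1|5)=+1; sign (−1)^0·-1^0·+1^-2 = +1.
(a,b)_23: α=-2, u≡3; β=-2, v≡6 (mod 23); (3|23)=+1, (6|23)=+1; sign (−1)^0·+1^-2·+1^-2 = +1.
(a,b)_13: α=3, u≡2; β=6, v≡2 (mod 13); (2|13)=-1, (2|13)=-1; sign (−1)^0·-1^6·-1^3 = -1.
(a,b)_∞: sgn(-561782)=−, sgn(41)=+, so +1.
(a,b)_2: α=-1, β=-12; u≡5, v≡1 (mod 8); ε(u)ε(v)=0·0, αω(v)=-1·0, βω(u)=-12·1; sum ≡ 0  ⇒  +1.
(a,b)_31: α=1, u≡13; β=2, v≡14 (mod 31); (13|31)=-1, (14|31)=+1; sign (−1)^0·-1^2·+1^1 = +1.
(a,b)_17: α=-1, u≡13; β=0, v≡3 (mod 17); (13|17)=+1, (3|17)=-1; sign (−1)^0·+1^0·-1^-1 = -1.
(a,b)_41: α=1, u≡39; β=1, v≡33 (mod 41); (39|41)=+1, (33|41)=+1; sign (−1)^0·+1^1·+1^1 = +1.
(a,b)_19: α=6, u≡3; β=6, v≡15 (mod 19); (3|19)=-1, (15|19)=-1; sign (−1)^0·-1^6·-1^6 = +1.
(a,b)_7: α=-2, u≡5; β=-2, v≡3 (mod 7); (5|7)=-1, (3|7)=-1; sign (−1)^0·-1^-2·-1^-2 = +1.
(a,b)_3: α=2, u≡1; β=2, v≡2 (mod 3); (1|3)=+1, (2|3)=-1; sign (−1)^0·+1^2·-1^2 = +1.
(a,b)_11: α=-2, u≡6; β=-2, v≡6 (mod 11); (6|11)=-1, (6|11)=-1; sign (−1)^0·-1^-2·-1^-2 = +1.
(-561782, 41 / ℚ) ramifies at {13, 17}: a division algebra.

[13, 17]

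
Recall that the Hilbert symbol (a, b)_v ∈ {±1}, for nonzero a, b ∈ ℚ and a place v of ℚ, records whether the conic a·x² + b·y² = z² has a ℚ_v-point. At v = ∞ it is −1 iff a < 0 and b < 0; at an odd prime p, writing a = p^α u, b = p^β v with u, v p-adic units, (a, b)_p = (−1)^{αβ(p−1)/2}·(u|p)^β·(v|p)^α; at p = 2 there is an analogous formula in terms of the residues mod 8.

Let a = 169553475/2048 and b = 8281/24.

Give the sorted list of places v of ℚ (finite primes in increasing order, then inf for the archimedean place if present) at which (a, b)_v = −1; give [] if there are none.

[2, 3, 7, 13]

Mod squares: a ≡ 182, b ≡ 6. Check v ∈ {∞, 2, 3, 5, 7, 13}.
v=5: a=5^2·(≡3), b=5^0·(≡4) mod 5; (3|5)=-1, (4|5)=+1; (−1)^{2·0·2}·(-1)^0·(+1)^2 = +1.
v=7: a=7^3·(≡5), b=7^2·(≡5) mod 7; (5|7)=-1, (5|7)=-1; (−1)^{3·2·3}·(-1)^2·(-1)^3 = -1.
v=3: a=3^2·(≡2), b=3^-1·(≡2) mod 3; (2|3)=-1, (2|3)=-1; (−1)^{2·-1·1}·(-1)^-1·(-1)^2 = -1.
v=13: a=13^3·(≡1), b=13^2·(≡8) mod 13; (1|13)=+1, (8|13)=-1; (−1)^{3·2·6}·(+1)^2·(-1)^3 = -1.
v=∞: 182 > 0 and 6 > 0  ⇒  (a,b)_∞ = +1.
v=2: v_2(a)=-11, v_2(b)=-3; units ≡ 3, 3 (mod 8); ε·ε+αω+βω = 1·1+-11·1+-3·1 ≡ 1  ⇒  (a,b)_2 = -1.
(182, 6 / ℚ) ramifies at {2, 3, 7, 13}: a division algebra.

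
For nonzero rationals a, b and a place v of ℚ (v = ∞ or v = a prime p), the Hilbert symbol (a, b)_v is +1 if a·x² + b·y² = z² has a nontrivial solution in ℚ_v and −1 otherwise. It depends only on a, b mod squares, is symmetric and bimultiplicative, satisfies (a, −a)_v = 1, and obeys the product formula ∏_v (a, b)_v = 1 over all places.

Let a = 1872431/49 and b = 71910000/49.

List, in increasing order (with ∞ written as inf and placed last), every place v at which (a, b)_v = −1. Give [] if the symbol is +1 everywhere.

Mod squares: a ≡ 6479, b ≡ 799. Check v ∈ {∞, 2, 3, 5, 7, 11, 17, 19, 31, 47}.
v=7: a=7^-2·(≡1), b=7^-2·(≡1) mod 7; (1|7)=+1, (1|7)=+1; (−1)^{-2·-2·3}·(+1)^-2·(+1)^-2 = +1.
v=17: a=17^2·(≡16), b=17^1·(≡4) mod 17; (16|17)=+1, (4|17)=+1; (−1)^{2·1·8}·(+1)^1·(+1)^2 = +1.
v=5: a=5^0·(≡4), b=5^4·(≡4) mod 5; (4|5)=+1, (4|5)=+1; (−1)^{0·4·2}·(+1)^4·(+1)^0 = +1.
v=31: a=31^1·(≡30), b=31^0·(≡30) mod 31; (30|31)=-1, (30|31)=-1; (−1)^{1·0·15}·(-1)^0·(-1)^1 = -1.
v=3: a=3^0·(≡2), b=3^2·(≡1) mod 3; (2|3)=-1, (1|3)=+1; (−1)^{0·2·1}·(-1)^2·(+1)^0 = +1.
v=2: v_2(a)=0, v_2(b)=4; units ≡ 7, 7 (mod 8); ε·ε+αω+βω = 1·1+0·0+4·0 ≡ 1  ⇒  (a,b)_2 = -1.
v=11: a=11^1·(≡8), b=11^0·(≡6) mod 11; (8|11)=-1, (6|11)=-1; (−1)^{1·0·5}·(-1)^0·(-1)^1 = -1.
v=47: a=47^0·(≡46), b=47^1·(≡28) mod 47; (46|47)=-1, (28|47)=+1; (−1)^{0·1·23}·(-1)^1·(+1)^0 = -1.
v=∞: 6479 > 0 and 799 > 0  ⇒  (a,b)_∞ = +1.
v=19: a=19^1·(≡10), b=19^0·(≡17) mod 19; (10|19)=-1, (17|19)=+1; (−1)^{1·0·9}·(-1)^0·(+1)^1 = +1.
Ram(6479, 799) = {2, 11, 31, 47}; no ℚ_2-point on the conic.

[2, 11, 31, 47]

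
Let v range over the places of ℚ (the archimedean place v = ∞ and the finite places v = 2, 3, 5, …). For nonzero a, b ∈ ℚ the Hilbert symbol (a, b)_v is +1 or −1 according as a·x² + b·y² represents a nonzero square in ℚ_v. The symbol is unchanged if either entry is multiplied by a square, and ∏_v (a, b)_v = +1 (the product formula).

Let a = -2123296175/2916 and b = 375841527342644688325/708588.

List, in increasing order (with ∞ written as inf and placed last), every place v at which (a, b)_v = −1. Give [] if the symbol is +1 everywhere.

[13, 17, 23, 31]

Mod squares: a ≡ -1733303, b ≡ 759. Check v ∈ {∞, 2, 3, 5, 7, 11, 13, 17, 23, 31}.
v=2: v_2(a)=-2, v_2(b)=-2; units ≡ 1, 7 (mod 8); ε·ε+αω+βω = 0·1+-2·0+-2·0 ≡ 0  ⇒  (a,b)_2 = +1.
v=17: a=17^1·(≡14), b=17^4·(≡6) mod 17; (14|17)=-1, (6|17)=-1; (−1)^{1·4·8}·(-1)^4·(-1)^1 = -1.
v=∞: -1733303 < 0 and 759 > 0  ⇒  (a,b)_∞ = +1.
v=11: a=11^1·(≡8), b=11^1·(≡5) mod 11; (8|11)=-1, (5|11)=+1; (−1)^{1·1·5}·(-1)^1·(+1)^1 = +1.
v=7: a=7^2·(≡2), b=7^2·(≡5) mod 7; (2|7)=+1, (5|7)=-1; (−1)^{2·2·3}·(+1)^2·(-1)^2 = +1.
v=13: a=13^1·(≡1), b=13^4·(≡5) mod 13; (1|13)=+1, (5|13)=-1; (−1)^{1·4·6}·(+1)^4·(-1)^1 = -1.
v=5: a=5^2·(≡3), b=5^2·(≡1) mod 5; (3|5)=-1, (1|5)=+1; (−1)^{2·2·2}·(-1)^2·(+1)^2 = +1.
v=3: a=3^-6·(≡1), b=3^-11·(≡1) mod 3; (1|3)=+1, (1|3)=+1; (−1)^{-6·-11·1}·(+1)^-11·(+1)^-6 = +1.
v=23: a=23^1·(≡11), b=23^3·(≡11) mod 23; (11|23)=-1, (11|23)=-1; (−1)^{1·3·11}·(-1)^3·(-1)^1 = -1.
v=31: a=31^1·(≡26), b=31^2·(≡27) mod 31; (26|31)=-1, (27|31)=-1; (−1)^{1·2·15}·(-1)^2·(-1)^1 = -1.
(-1733303, 759 / ℚ) ramifies at {13, 17, 23, 31}: a division algebra.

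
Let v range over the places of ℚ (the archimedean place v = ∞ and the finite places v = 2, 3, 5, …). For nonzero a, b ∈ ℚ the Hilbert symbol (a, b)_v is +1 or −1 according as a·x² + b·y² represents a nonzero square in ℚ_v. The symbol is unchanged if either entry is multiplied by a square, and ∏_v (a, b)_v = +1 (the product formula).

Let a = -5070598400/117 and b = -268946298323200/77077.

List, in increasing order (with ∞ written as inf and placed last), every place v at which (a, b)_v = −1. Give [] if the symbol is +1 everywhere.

Mod squares: a ≡ -210197, b ≡ -3573349. Check v ∈ {∞, 2, 3, 5, 7, 11, 13, 17, 19, 23, 37}.
v=3: a=3^-2·(≡1), b=3^0·(≡2) mod 3; (1|3)=+1, (2|3)=-1; (−1)^{-2·0·1}·(+1)^0·(-1)^-2 = +1.
v=37: a=37^1·(≡23), b=37^1·(≡4) mod 37; (23|37)=-1, (4|37)=+1; (−1)^{1·1·18}·(-1)^1·(+1)^1 = -1.
v=∞: -210197 < 0 and -3573349 < 0  ⇒  (a,b)_∞ = -1.
v=2: v_2(a)=8, v_2(b)=8; units ≡ 3, 3 (mod 8); ε·ε+αω+βω = 1·1+8·1+8·1 ≡ 1  ⇒  (a,b)_2 = -1.
v=7: a=7^2·(≡6), b=7^-2·(≡4) mod 7; (6|7)=-1, (4|7)=+1; (−1)^{2·-2·3}·(-1)^-2·(+1)^2 = +1.
v=23: a=23^1·(≡21), b=23^3·(≡3) mod 23; (21|23)=-1, (3|23)=+1; (−1)^{1·3·11}·(-1)^3·(+1)^1 = +1.
v=13: a=13^-1·(≡9), b=13^-1·(≡9) mod 13; (9|13)=+1, (9|13)=+1; (−1)^{-1·-1·6}·(+1)^-1·(+1)^-1 = +1.
v=5: a=5^2·(≡2), b=5^2·(≡1) mod 5; (2|5)=-1, (1|5)=+1; (−1)^{2·2·2}·(-1)^2·(+1)^2 = +1.
v=19: a=19^1·(≡13), b=19^1·(≡10) mod 19; (13|19)=-1, (10|19)=-1; (−1)^{1·1·9}·(-1)^1·(-1)^1 = -1.
v=17: a=17^0·(≡1), b=17^3·(≡15) mod 17; (1|17)=+1, (15|17)=+1; (−1)^{0·3·8}·(+1)^3·(+1)^0 = +1.
v=11: a=11^0·(≡8), b=11^-2·(≡3) mod 11; (8|11)=-1, (3|11)=+1; (−1)^{0·-2·5}·(-1)^-2·(+1)^0 = +1.
|Ram(-210197, -3573349)| = 4, even; anisotropic at {2, 19, 37, ∞}.

[2, 19, 37, inf]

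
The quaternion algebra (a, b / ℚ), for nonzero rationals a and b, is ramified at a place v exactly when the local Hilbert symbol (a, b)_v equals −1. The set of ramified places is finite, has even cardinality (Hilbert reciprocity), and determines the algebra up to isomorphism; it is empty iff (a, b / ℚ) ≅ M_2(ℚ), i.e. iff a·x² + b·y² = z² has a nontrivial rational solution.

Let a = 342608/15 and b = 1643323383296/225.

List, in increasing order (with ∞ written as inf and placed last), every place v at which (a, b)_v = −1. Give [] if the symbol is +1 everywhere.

[3, 7, 19, 23]

Mod squares: a ≡ 6555, b ≡ 14. Check v ∈ {∞, 2, 3, 5, 7, 19, 23}.
v=3: a=3^-1·(≡1), b=3^-2·(≡2) mod 3; (1|3)=+1, (2|3)=-1; (−1)^{-1·-2·1}·(+1)^-2·(-1)^-1 = -1.
v=19: a=19^1·(≡14), b=19^2·(≡8) mod 19; (14|19)=-1, (8|19)=-1; (−1)^{1·2·9}·(-1)^2·(-1)^1 = -1.
v=23: a=23^1·(≡1), b=23^2·(≡14) mod 23; (1|23)=+1, (14|23)=-1; (−1)^{1·2·11}·(+1)^2·(-1)^1 = -1.
v=∞: 6555 > 0 and 14 > 0  ⇒  (a,b)_∞ = +1.
v=7: a=7^2·(≡6), b=7^5·(≡2) mod 7; (6|7)=-1, (2|7)=+1; (−1)^{2·5·3}·(-1)^5·(+1)^2 = -1.
v=2: v_2(a)=4, v_2(b)=9; units ≡ 3, 7 (mod 8); ε·ε+αω+βω = 1·1+4·0+9·1 ≡ 0  ⇒  (a,b)_2 = +1.
v=5: a=5^-1·(≡1), b=5^-2·(≡4) mod 5; (1|5)=+1, (4|5)=+1; (−1)^{-1·-2·2}·(+1)^-2·(+1)^-1 = +1.
(6555, 14 / ℚ) ramifies at {3, 7, 19, 23}: a division algebra.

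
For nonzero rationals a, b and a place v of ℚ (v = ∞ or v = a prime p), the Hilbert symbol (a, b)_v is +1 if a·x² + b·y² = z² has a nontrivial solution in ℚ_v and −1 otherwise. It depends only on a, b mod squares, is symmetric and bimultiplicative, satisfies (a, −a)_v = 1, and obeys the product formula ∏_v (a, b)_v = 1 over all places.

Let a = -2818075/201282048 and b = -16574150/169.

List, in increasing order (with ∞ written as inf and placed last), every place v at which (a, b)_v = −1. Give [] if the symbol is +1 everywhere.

(a, b) ≡ (-1334, -2294) mod (ℚ^×)²; places V = {2, 3, 5, 11, 13, 17, 19, 23, 29, 31, 37, ∞}.
(a,b)_31: α=0, u≡15; β=1, v≡16 (mod 31); (15|31)=-1, (16|31)=+1; sign (−1)^0·-1^1·+1^0 = -1.
(a,b)_11: α=-2, u≡2; β=0, v≡3 (mod 11); (2|11)=-1, (3|11)=+1; sign (−1)^0·-1^0·+1^-2 = +1.
(a,b)_3: α=-2, u≡1; β=0, v≡1 (mod 3); (1|3)=+1, (1|3)=+1; sign (−1)^0·+1^0·+1^-2 = +1.
(a,b)_17: α=0, u≡4; β=2, v≡9 (mod 17); (4|17)=+1, (9|17)=+1; sign (−1)^0·+1^2·+1^0 = +1.
(a,b)_13: α=2, u≡5; β=-2, v≡5 (mod 13); (5|13)=-1, (5|13)=-1; sign (−1)^0·-1^-2·-1^2 = +1.
(a,b)_23: α=1, u≡20; β=0, v≡8 (mod 23); (20|23)=-1, (8|23)=+1; sign (−1)^0·-1^0·+1^1 = +1.
(a,b)_2: α=-9, β=1; u≡5, v≡5 (mod 8); ε(u)ε(v)=0·0, αω(v)=-9·1, βω(u)=1·1; sum ≡ 0  ⇒  +1.
(a,b)_5: α=2, u≡4; β=2, v≡1 (mod 5); (4|5)=+1, (1|5)=+1; sign (−1)^0·+1^2·+1^2 = +1.
(a,b)_∞: sgn(-1334)=−, sgn(-2294)=−, so -1.
(a,b)_29: α=1, u≡15; β=0, v≡14 (mod 29); (15|29)=-1, (14|29)=-1; sign (−1)^0·-1^0·-1^1 = -1.
(a,b)_37: α=0, u≡8; β=1, v≡11 (mod 37); (8|37)=-1, (11|37)=+1; sign (−1)^0·-1^1·+1^0 = -1.
(a,b)_19: α=-2, u≡15; β=0, v≡16 (mod 19); (15|19)=-1, (16|19)=+1; sign (−1)^0·-1^0·+1^-2 = +1.
|Ram(-1334, -2294)| = 4, even; anisotropic at {29, 31, 37, ∞}.

[29, 31, 37, inf]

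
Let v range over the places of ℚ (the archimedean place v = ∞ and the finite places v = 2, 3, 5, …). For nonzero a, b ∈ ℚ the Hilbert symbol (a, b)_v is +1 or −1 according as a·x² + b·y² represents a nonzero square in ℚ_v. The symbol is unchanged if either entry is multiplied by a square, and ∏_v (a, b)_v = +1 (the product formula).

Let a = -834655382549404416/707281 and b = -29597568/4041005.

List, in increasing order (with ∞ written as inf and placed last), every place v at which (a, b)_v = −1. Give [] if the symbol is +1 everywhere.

Mod squares: a ≡ -11, b ≡ -390. Check v ∈ {∞, 2, 3, 5, 7, 11, 13, 29, 31}.
v=13: a=13^4·(≡2), b=13^1·(≡12) mod 13; (2|13)=-1, (12|13)=+1; (−1)^{4·1·6}·(-1)^1·(+1)^4 = -1.
v=3: a=3^6·(≡1), b=3^1·(≡2) mod 3; (1|3)=+1, (2|3)=-1; (−1)^{6·1·1}·(+1)^1·(-1)^6 = +1.
v=11: a=11^3·(≡6), b=11^2·(≡10) mod 11; (6|11)=-1, (10|11)=-1; (−1)^{3·2·5}·(-1)^2·(-1)^3 = -1.
v=2: v_2(a)=8, v_2(b)=7; units ≡ 5, 5 (mod 8); ε·ε+αω+βω = 0·0+8·1+7·1 ≡ 1  ⇒  (a,b)_2 = -1.
v=∞: -11 < 0 and -390 < 0  ⇒  (a,b)_∞ = -1.
v=5: a=5^0·(≡4), b=5^-1·(≡2) mod 5; (4|5)=+1, (2|5)=-1; (−1)^{0·-1·2}·(+1)^-1·(-1)^0 = +1.
v=29: a=29^-4·(≡26), b=29^-2·(≡9) mod 29; (26|29)=-1, (9|29)=+1; (−1)^{-4·-2·14}·(-1)^-2·(+1)^-4 = +1.
v=7: a=7^6·(≡3), b=7^2·(≡4) mod 7; (3|7)=-1, (4|7)=+1; (−1)^{6·2·3}·(-1)^2·(+1)^6 = +1.
v=31: a=31^0·(≡20), b=31^-2·(≡12) mod 31; (20|31)=+1, (12|31)=-1; (−1)^{0·-2·15}·(+1)^-2·(-1)^0 = +1.
Ram(-11, -390) = {2, 11, 13, ∞}; no ℚ_2-point on the conic.

[2, 11, 13, inf]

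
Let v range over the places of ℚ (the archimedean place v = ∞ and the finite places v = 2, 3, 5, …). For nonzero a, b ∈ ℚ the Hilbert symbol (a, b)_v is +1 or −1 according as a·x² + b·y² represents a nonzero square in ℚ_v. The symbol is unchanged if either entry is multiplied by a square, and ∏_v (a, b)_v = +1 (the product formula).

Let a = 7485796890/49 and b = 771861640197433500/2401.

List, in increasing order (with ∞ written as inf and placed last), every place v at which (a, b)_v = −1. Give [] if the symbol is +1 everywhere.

Mod squares: a ≡ 56810, b ≡ 15. Check v ∈ {∞, 2, 3, 5, 7, 11, 13, 19, 23}.
v=5: a=5^1·(≡2), b=5^3·(≡3) mod 5; (2|5)=-1, (3|5)=-1; (−1)^{1·3·2}·(-1)^3·(-1)^1 = +1.
v=∞: 56810 > 0 and 15 > 0  ⇒  (a,b)_∞ = +1.
v=19: a=19^1·(≡6), b=19^2·(≡14) mod 19; (6|19)=+1, (14|19)=-1; (−1)^{1·2·9}·(+1)^2·(-1)^1 = -1.
v=11: a=11^4·(≡2), b=11^6·(≡3) mod 11; (2|11)=-1, (3|11)=+1; (−1)^{4·6·5}·(-1)^6·(+1)^4 = +1.
v=13: a=13^1·(≡8), b=13^2·(≡5) mod 13; (8|13)=-1, (5|13)=-1; (−1)^{1·2·6}·(-1)^2·(-1)^1 = -1.
v=3: a=3^2·(≡2), b=3^3·(≡2) mod 3; (2|3)=-1, (2|3)=-1; (−1)^{2·3·1}·(-1)^3·(-1)^2 = -1.
v=2: v_2(a)=1, v_2(b)=2; units ≡ 5, 7 (mod 8); ε·ε+αω+βω = 0·1+1·0+2·1 ≡ 0  ⇒  (a,b)_2 = +1.
v=7: a=7^-2·(≡5), b=7^-4·(≡1) mod 7; (5|7)=-1, (1|7)=+1; (−1)^{-2·-4·3}·(-1)^-4·(+1)^-2 = +1.
v=23: a=23^1·(≡6), b=23^2·(≡10) mod 23; (6|23)=+1, (10|23)=-1; (−1)^{1·2·11}·(+1)^2·(-1)^1 = -1.
Ram(56810, 15) = {3, 13, 19, 23}; no ℚ_3-point on the conic.

[3, 13, 19, 23]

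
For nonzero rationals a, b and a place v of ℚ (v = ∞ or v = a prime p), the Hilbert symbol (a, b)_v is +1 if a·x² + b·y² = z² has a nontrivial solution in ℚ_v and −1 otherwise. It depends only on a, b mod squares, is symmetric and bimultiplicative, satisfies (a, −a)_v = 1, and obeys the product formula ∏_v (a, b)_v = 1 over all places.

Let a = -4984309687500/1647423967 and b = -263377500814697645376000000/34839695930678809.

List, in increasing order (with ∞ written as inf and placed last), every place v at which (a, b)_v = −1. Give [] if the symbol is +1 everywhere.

[2, 7, 11, 13, 17, inf]

(a, b) ≡ (-85085, -221) mod (ℚ^×)²; places V = {2, 3, 5, 7, 11, 13, 17, 23, 29, ∞}.
(a,b)_17: α=1, u≡14; β=3, v≡16 (mod 17); (14|17)=-1, (16|17)=+1; sign (−1)^0·-1^3·+1^1 = -1.
(a,b)_2: α=2, β=12; u≡3, v≡3 (mod 8); ε(u)ε(v)=1·1, αω(v)=2·1, βω(u)=12·1; sum ≡ 1  ⇒  -1.
(a,b)_11: α=1, u≡3; β=4, v≡7 (mod 11); (3|11)=+1, (7|11)=-1; sign (−1)^0·+1^4·-1^1 = -1.
(a,b)_13: α=1, u≡6; β=3, v≡9 (mod 13); (6|13)=-1, (9|13)=+1; sign (−1)^0·-1^3·+1^1 = -1.
(a,b)_29: α=-2, u≡28; β=-2, v≡12 (mod 29); (28|29)=+1, (12|29)=-1; sign (−1)^0·+1^-2·-1^-2 = +1.
(a,b)_∞: sgn(-85085)=−, sgn(-221)=−, so -1.
(a,b)_7: α=-1, u≡2; β=2, v≡5 (mod 7); (2|7)=+1, (5|7)=-1; sign (−1)^0·+1^2·-1^-1 = -1.
(a,b)_5: α=7, u≡3; β=6, v≡4 (mod 5); (3|5)=-1, (4|5)=+1; sign (−1)^0·-1^6·+1^7 = +1.
(a,b)_23: α=-4, u≡19; β=-10, v≡4 (mod 23); (19|23)=-1, (4|23)=+1; sign (−1)^0·-1^-10·+1^-4 = +1.
(a,b)_3: α=8, u≡1; β=12, v≡1 (mod 3); (1|3)=+1, (1|3)=+1; sign (−1)^0·+1^12·+1^8 = +1.
|Ram(-85085, -221)| = 6, even; anisotropic at {2, 7, 11, 13, 17, ∞}.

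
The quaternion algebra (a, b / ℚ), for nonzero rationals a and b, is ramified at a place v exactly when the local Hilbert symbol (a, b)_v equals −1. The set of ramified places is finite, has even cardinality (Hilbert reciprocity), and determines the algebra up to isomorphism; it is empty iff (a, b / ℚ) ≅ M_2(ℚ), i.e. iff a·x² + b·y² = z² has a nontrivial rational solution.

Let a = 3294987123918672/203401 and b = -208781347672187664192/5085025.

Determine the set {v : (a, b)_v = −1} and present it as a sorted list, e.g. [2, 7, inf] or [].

(a, b) ≡ (1671550517, -3475157) mod (ℚ^×)²; places V = {2, 3, 5, 7, 11, 13, 17, 19, 29, 37, 41, 53, ∞}.
(a,b)_5: α=0, u≡2; β=-2, v≡3 (mod 5); (2|5)=-1, (3|5)=-1; sign (−1)^0·-1^-2·-1^0 = +1.
(a,b)_∞: sgn(1671550517)=+, sgn(-3475157)=−, so +1.
(a,b)_11: α=-2, u≡8; β=-2, v≡10 (mod 11); (8|11)=-1, (10|11)=-1; sign (−1)^0·-1^-2·-1^-2 = +1.
(a,b)_7: α=1, u≡6; β=5, v≡5 (mod 7); (6|7)=-1, (5|7)=-1; sign (−1)^1·-1^5·-1^1 = -1.
(a,b)_13: α=3, u≡6; β=6, v≡1 (mod 13); (6|13)=-1, (1|13)=+1; sign (−1)^0·-1^6·+1^3 = +1.
(a,b)_2: α=4, β=6; u≡5, v≡3 (mod 8); ε(u)ε(v)=0·1, αω(v)=4·1, βω(u)=6·1; sum ≡ 0  ⇒  +1.
(a,b)_3: α=6, u≡2; β=4, v≡1 (mod 3); (2|3)=-1, (1|3)=+1; sign (−1)^0·-1^4·+1^6 = +1.
(a,b)_37: α=1, u≡26; β=0, v≡5 (mod 37); (26|37)=+1, (5|37)=-1; sign (−1)^0·+1^0·-1^1 = -1.
(a,b)_29: α=1, u≡17; β=1, v≡22 (mod 29); (17|29)=-1, (22|29)=+1; sign (−1)^0·-1^1·+1^1 = -1.
(a,b)_19: α=1, u≡17; β=1, v≡15 (mod 19); (17|19)=+1, (15|19)=-1; sign (−1)^1·+1^1·-1^1 = +1.
(a,b)_17: α=1, u≡7; β=1, v≡8 (mod 17); (7|17)=-1, (8|17)=+1; sign (−1)^0·-1^1·+1^1 = -1.
(a,b)_53: α=1, u≡32; β=1, v≡8 (mod 53); (32|53)=-1, (8|53)=-1; sign (−1)^0·-1^1·-1^1 = +1.
(a,b)_41: α=-2, u≡31; β=-2, v≡11 (mod 41); (31|41)=+1, (11|41)=-1; sign (−1)^0·+1^-2·-1^-2 = +1.
|Ram(1671550517, -3475157)| = 4, even; anisotropic at {7, 17, 29, 37}.

[7, 17, 29, 37]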